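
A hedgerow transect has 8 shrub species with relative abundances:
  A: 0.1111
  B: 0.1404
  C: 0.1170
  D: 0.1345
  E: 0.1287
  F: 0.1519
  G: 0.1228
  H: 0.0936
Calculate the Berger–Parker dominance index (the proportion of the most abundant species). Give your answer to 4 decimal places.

The largest proportion is 0.1519, i.e. d = 0.1519 to 4 decimal places.

0.1519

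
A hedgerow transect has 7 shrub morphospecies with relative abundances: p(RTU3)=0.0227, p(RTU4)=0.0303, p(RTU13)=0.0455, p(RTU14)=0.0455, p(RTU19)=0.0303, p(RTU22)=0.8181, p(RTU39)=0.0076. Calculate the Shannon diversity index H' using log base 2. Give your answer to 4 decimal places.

1.1258

Each pᵢ log₂ pᵢ term (working shown to 6 dp, full precision carried): 0.0227×(-5.461164)=-0.123968, 0.0303×(-5.044538)=-0.152850, 0.0455×(-4.457990)=-0.202839, 0.0455×(-4.457990)=-0.202839, 0.0303×(-5.044538)=-0.152850, 0.8181×(-0.289651)=-0.236963, 0.0076×(-7.039785)=-0.053502.
Sum = -1.125810, so H' = 1.1258.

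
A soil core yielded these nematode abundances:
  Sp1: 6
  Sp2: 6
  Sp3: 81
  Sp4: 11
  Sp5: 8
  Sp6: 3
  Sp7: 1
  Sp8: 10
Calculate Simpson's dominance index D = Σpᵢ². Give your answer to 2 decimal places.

Total N = 6+6+81+11+8+3+1+10 = 126, so the proportions are 0.0476, 0.0476, 0.6429, 0.0873, 0.0635, 0.0238, 0.0079, 0.0794 (working shown to 4 dp, full precision carried).
D = 0.0476² + 0.0476² + 0.6429² + 0.0873² + 0.0635² + 0.0238² + 0.0079² + 0.0794² = 0.0023 + 0.0023 + 0.4133 + 0.0076 + 0.0040 + 0.0006 + 0.0001 + 0.0063 = 0.4364.
To 2 decimal places, D = 0.44.

0.44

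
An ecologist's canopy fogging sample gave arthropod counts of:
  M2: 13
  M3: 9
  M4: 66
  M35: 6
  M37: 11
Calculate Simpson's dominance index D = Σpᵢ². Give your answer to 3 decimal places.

Total N = 13+9+66+6+11 = 105, so the proportions are 0.12381, 0.08571, 0.62857, 0.05714, 0.10476 (working shown to 5 dp, full precision carried).
D = 0.12381² + 0.08571² + 0.62857² + 0.05714² + 0.10476² = 0.01533 + 0.00735 + 0.39510 + 0.00327 + 0.01098 = 0.43202.
To 3 decimal places, D = 0.432.

0.432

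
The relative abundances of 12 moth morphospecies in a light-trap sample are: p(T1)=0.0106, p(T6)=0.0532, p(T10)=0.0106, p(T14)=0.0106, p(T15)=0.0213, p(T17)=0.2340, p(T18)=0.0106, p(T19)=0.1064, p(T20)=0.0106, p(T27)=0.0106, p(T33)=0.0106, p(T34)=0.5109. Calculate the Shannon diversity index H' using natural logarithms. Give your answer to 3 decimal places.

Each pᵢ ln pᵢ term (working shown to 5 dp, full precision carried): 0.0106×(-4.54690)=-0.04820, 0.0532×(-2.93370)=-0.15607, 0.0106×(-4.54690)=-0.04820, 0.0106×(-4.54690)=-0.04820, 0.0213×(-3.84905)=-0.08198, 0.234×(-1.45243)=-0.33987, 0.0106×(-4.54690)=-0.04820, 0.1064×(-2.24055)=-0.23839, 0.0106×(-4.54690)=-0.04820, 0.0106×(-4.54690)=-0.04820, 0.0106×(-4.54690)=-0.04820, 0.5109×(-0.67158)=-0.34311.
Sum = -1.49681, so H' = 1.497.

1.497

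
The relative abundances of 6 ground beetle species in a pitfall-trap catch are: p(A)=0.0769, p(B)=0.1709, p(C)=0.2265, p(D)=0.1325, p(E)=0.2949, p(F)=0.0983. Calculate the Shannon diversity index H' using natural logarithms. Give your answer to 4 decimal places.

Each pᵢ ln pᵢ term (working shown to 6 dp, full precision carried): 0.0769×(-2.565249)=-0.197268, 0.1709×(-1.766677)=-0.301925, 0.2265×(-1.485010)=-0.336355, 0.1325×(-2.021173)=-0.267805, 0.2949×(-1.221119)=-0.360108, 0.0983×(-2.319731)=-0.228030.
Sum = -1.691491, so H' = 1.6915.

1.6915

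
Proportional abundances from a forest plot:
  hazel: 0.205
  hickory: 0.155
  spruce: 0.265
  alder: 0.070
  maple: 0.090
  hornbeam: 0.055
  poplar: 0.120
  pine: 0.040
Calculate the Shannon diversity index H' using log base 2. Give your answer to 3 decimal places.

2.757

Each pᵢ log₂ pᵢ term (working shown to 5 dp, full precision carried): 0.205×(-2.28630)=-0.46869, 0.155×(-2.68966)=-0.41690, 0.265×(-1.91594)=-0.50772, 0.07×(-3.83650)=-0.26856, 0.09×(-3.47393)=-0.31265, 0.055×(-4.18442)=-0.23014, 0.12×(-3.05889)=-0.36707, 0.04×(-4.64386)=-0.18575.
Sum = -2.75749, so H' = 2.757.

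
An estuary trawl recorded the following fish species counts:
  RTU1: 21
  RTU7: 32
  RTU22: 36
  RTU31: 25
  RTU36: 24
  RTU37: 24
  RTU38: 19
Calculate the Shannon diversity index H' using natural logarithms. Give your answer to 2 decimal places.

Total N = 21+32+36+25+24+24+19 = 181, so the proportions are 0.116, 0.1768, 0.1989, 0.1381, 0.1326, 0.1326, 0.105 (working shown to 4 dp, full precision carried).
Each pᵢ ln pᵢ term: 0.116×(-2.1540)=-0.2499, 0.1768×(-1.7328)=-0.3063, 0.1989×(-1.6150)=-0.3212, 0.1381×(-1.9796)=-0.2734, 0.1326×(-2.0204)=-0.2679, 0.1326×(-2.0204)=-0.2679, 0.105×(-2.2541)=-0.2366.
Sum = -1.9233, so H' = 1.92.

1.92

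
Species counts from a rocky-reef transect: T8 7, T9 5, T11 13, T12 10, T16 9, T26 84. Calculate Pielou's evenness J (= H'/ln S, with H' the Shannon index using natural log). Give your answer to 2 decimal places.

0.66

Total N = 7+5+13+10+9+84 = 128, so the proportions are 0.0547, 0.0391, 0.1016, 0.0781, 0.0703, 0.6562 (working shown to 4 dp, full precision carried).
H' = −Σ pᵢ ln pᵢ = −((-0.1589) + (-0.1267) + (-0.2323) + (-0.1992) + (-0.1867) + (-0.2764)) = 1.1801.
With S = 6 species, ln S = 1.7918, so J = 1.1801/1.7918 = 0.6586, i.e. 0.66 to 2 decimal places.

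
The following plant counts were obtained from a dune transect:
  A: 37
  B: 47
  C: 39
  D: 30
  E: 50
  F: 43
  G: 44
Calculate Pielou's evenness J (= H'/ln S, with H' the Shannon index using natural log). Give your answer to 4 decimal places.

Total N = 37+47+39+30+50+43+44 = 290, so the proportions are 0.127586, 0.162069, 0.134483, 0.103448, 0.172414, 0.148276, 0.151724 (working shown to 6 dp, full precision carried).
H' = −Σ pᵢ ln pᵢ = −((-0.262695) + (-0.294922) + (-0.269815) + (-0.234691) + (-0.303079) + (-0.283011) + (-0.286105)) = 1.934319.
With S = 7 species, ln S = 1.945910, so J = 1.934319/1.945910 = 0.994044, i.e. 0.9940 to 4 decimal places.

0.9940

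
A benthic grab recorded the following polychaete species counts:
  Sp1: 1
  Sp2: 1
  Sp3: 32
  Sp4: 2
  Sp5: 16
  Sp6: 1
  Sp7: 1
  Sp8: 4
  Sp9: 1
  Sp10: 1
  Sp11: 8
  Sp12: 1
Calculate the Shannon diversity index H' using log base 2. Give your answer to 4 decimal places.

2.3694

Total N = 1+1+32+2+16+1+1+4+1+1+8+1 = 69, so the proportions are 0.014493, 0.014493, 0.463768, 0.028986, 0.231884, 0.014493, 0.014493, 0.057971, 0.014493, 0.014493, 0.115942, 0.014493 (working shown to 6 dp, full precision carried).
Each pᵢ log₂ pᵢ term: 0.014493×(-6.108524)=-0.088529, 0.014493×(-6.108524)=-0.088529, 0.463768×(-1.108524)=-0.514098, 0.028986×(-5.108524)=-0.148073, 0.231884×(-2.108524)=-0.488933, 0.014493×(-6.108524)=-0.088529, 0.014493×(-6.108524)=-0.088529, 0.057971×(-4.108524)=-0.238175, 0.014493×(-6.108524)=-0.088529, 0.014493×(-6.108524)=-0.088529, 0.115942×(-3.108524)=-0.360409, 0.014493×(-6.108524)=-0.088529.
Sum = -2.369394, so H' = 2.3694.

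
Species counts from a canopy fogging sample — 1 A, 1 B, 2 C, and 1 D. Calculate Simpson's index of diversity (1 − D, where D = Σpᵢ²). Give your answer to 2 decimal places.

Total N = 1+1+2+1 = 5, so the proportions are 0.2, 0.2, 0.4, 0.2 (working shown to 4 dp, full precision carried).
D = 0.2² + 0.2² + 0.4² + 0.2² = 0.0400 + 0.0400 + 0.1600 + 0.0400 = 0.2800.
So 1 − D = 0.7200, i.e. 0.72 to 2 decimal places.

0.72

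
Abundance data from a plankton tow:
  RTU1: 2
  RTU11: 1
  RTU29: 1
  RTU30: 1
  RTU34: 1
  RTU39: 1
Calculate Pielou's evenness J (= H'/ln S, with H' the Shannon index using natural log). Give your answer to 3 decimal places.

0.976

Total N = 2+1+1+1+1+1 = 7, so the proportions are 0.28571, 0.14286, 0.14286, 0.14286, 0.14286, 0.14286 (working shown to 5 dp, full precision carried).
H' = −Σ pᵢ ln pᵢ = −((-0.35793) + (-0.27799) + (-0.27799) + (-0.27799) + (-0.27799) + (-0.27799)) = 1.74787.
With S = 6 species, ln S = 1.79176, so J = 1.74787/1.79176 = 0.97550, i.e. 0.976 to 3 decimal places.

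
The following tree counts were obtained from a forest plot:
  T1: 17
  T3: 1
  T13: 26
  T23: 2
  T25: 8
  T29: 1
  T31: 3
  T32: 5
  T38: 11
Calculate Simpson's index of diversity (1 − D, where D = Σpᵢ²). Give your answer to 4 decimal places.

0.7827

Total N = 17+1+26+2+8+1+3+5+11 = 74, so the proportions are 0.22973, 0.013514, 0.351351, 0.027027, 0.108108, 0.013514, 0.040541, 0.067568, 0.148649 (working shown to 6 dp, full precision carried).
D = 0.22973² + 0.013514² + 0.351351² + 0.027027² + 0.108108² + 0.013514² + 0.040541² + 0.067568² + 0.148649² = 0.052776 + 0.000183 + 0.123448 + 0.000730 + 0.011687 + 0.000183 + 0.001644 + 0.004565 + 0.022096 = 0.217312.
So 1 − D = 0.782688, i.e. 0.7827 to 4 decimal places.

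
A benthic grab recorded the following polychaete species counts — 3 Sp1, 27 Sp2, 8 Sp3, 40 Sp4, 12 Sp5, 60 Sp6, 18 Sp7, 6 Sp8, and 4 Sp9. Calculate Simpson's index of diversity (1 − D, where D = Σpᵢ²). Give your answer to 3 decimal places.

0.794

Total N = 3+27+8+40+12+60+18+6+4 = 178, so the proportions are 0.01685, 0.15169, 0.04494, 0.22472, 0.06742, 0.33708, 0.10112, 0.03371, 0.02247 (working shown to 5 dp, full precision carried).
D = 0.01685² + 0.15169² + 0.04494² + 0.22472² + 0.06742² + 0.33708² + 0.10112² + 0.03371² + 0.02247² = 0.00028 + 0.02301 + 0.00202 + 0.05050 + 0.00454 + 0.11362 + 0.01023 + 0.00114 + 0.00050 = 0.20585.
So 1 − D = 0.79415, i.e. 0.794 to 3 decimal places.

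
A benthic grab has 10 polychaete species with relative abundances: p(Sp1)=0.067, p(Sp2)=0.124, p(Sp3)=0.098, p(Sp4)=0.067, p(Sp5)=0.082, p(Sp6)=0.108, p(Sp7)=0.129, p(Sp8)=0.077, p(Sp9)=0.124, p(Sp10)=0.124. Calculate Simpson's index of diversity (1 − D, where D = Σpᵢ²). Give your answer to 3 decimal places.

D = 0.067² + 0.124² + 0.098² + 0.067² + 0.082² + 0.108² + 0.129² + 0.077² + 0.124² + 0.124² = 0.00449 + 0.01538 + 0.00960 + 0.00449 + 0.00672 + 0.01166 + 0.01664 + 0.00593 + 0.01538 + 0.01538 = 0.10567 (working shown to 5 dp, full precision carried).
So 1 − D = 0.89433, i.e. 0.894 to 3 decimal places.

0.894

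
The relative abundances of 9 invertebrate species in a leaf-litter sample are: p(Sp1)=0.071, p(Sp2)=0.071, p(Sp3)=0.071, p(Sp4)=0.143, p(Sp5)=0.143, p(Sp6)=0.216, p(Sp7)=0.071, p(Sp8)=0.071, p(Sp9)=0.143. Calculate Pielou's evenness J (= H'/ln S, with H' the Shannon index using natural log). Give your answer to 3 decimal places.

0.958

H' = −Σ pᵢ ln pᵢ = −((-0.18780) + (-0.18780) + (-0.18780) + (-0.27812) + (-0.27812) + (-0.33102) + (-0.18780) + (-0.18780) + (-0.27812)) = 2.10438 (working shown to 5 dp, full precision carried).
With S = 9 species, ln S = 2.19722, so J = 2.10438/2.19722 = 0.95775, i.e. 0.958 to 3 decimal places.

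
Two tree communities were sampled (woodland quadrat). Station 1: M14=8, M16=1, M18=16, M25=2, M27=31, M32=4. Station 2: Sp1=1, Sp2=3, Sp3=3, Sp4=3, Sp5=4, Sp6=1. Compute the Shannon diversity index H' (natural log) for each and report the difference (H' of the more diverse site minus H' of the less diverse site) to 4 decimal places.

0.3647

Station 1: N=62, proportions 0.129032, 0.016129, 0.258065, 0.032258, 0.5, 0.064516, giving H' = 1.314521 (working shown to 6 dp, full precision carried).
Station 2: N=15, proportions 0.066667, 0.2, 0.2, 0.2, 0.266667, 0.066667, giving H' = 1.679204.
Difference = |1.314521 − 1.679204| = 0.364683, i.e. 0.3647 to 4 decimal places.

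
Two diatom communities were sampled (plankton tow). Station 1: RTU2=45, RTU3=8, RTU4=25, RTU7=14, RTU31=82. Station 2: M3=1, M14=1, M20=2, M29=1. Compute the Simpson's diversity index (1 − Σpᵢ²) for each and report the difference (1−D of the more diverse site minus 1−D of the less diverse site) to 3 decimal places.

Station 1: N=174, proportions 0.25862, 0.04598, 0.14368, 0.08046, 0.47126, giving 1−D = 0.68179 (working shown to 5 dp, full precision carried).
Station 2: N=5, proportions 0.2, 0.2, 0.4, 0.2, giving 1−D = 0.72000.
Difference = |0.68179 − 0.72000| = 0.03821, i.e. 0.038 to 3 decimal places.

0.038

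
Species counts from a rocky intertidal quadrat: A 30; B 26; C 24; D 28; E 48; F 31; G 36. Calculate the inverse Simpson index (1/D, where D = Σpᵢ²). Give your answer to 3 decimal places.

Total N = 30+26+24+28+48+31+36 = 223, so the proportions are 0.1345291, 0.1165919, 0.1076233, 0.1255605, 0.2152466, 0.1390135, 0.161435 (working shown to 7 dp, full precision carried).
D = 0.1345291² + 0.1165919² + 0.1076233² + 0.1255605² + 0.2152466² + 0.1390135² + 0.161435² = 0.0180981 + 0.0135937 + 0.0115828 + 0.0157654 + 0.0463311 + 0.0193247 + 0.0260613 = 0.1507571.
So 1/D = 6.63319, i.e. 6.633 to 3 decimal places.

6.633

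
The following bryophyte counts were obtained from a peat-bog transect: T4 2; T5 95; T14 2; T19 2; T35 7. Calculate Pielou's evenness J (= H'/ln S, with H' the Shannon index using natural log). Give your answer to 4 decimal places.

0.3180

Total N = 2+95+2+2+7 = 108, so the proportions are 0.018519, 0.87963, 0.018519, 0.018519, 0.064815 (working shown to 6 dp, full precision carried).
H' = −Σ pᵢ ln pᵢ = −((-0.073870) + (-0.112816) + (-0.073870) + (-0.073870) + (-0.177348)) = 0.511774.
With S = 5 species, ln S = 1.609438, so J = 0.511774/1.609438 = 0.317983, i.e. 0.3180 to 4 decimal places.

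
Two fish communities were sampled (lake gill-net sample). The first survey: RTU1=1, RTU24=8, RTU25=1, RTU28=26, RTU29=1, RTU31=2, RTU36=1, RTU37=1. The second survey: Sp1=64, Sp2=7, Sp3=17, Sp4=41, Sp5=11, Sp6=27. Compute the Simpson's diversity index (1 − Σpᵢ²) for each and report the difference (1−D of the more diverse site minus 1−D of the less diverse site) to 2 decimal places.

The first survey: N=41, proportions 0.02439, 0.19512, 0.02439, 0.63415, 0.02439, 0.04878, 0.02439, 0.02439, giving 1−D = 0.55443 (working shown to 5 dp, full precision carried).
The second survey: N=167, proportions 0.38323, 0.04192, 0.1018, 0.24551, 0.06587, 0.16168, giving 1−D = 0.75026.
Difference = |0.55443 − 0.75026| = 0.19583, i.e. 0.20 to 2 decimal places.

0.20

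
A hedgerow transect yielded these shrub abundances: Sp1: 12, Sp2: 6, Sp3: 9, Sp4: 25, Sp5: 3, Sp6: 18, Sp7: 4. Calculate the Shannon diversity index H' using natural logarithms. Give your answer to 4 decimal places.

1.7245

Total N = 12+6+9+25+3+18+4 = 77, so the proportions are 0.155844, 0.077922, 0.116883, 0.324675, 0.038961, 0.233766, 0.051948 (working shown to 6 dp, full precision carried).
Each pᵢ ln pᵢ term: 0.155844×(-1.858899)=-0.289699, 0.077922×(-2.552046)=-0.198861, 0.116883×(-2.146581)=-0.250899, 0.324675×(-1.124930)=-0.365237, 0.038961×(-3.245193)=-0.126436, 0.233766×(-1.453434)=-0.339764, 0.051948×(-2.957511)=-0.153637.
Sum = -1.724532, so H' = 1.7245.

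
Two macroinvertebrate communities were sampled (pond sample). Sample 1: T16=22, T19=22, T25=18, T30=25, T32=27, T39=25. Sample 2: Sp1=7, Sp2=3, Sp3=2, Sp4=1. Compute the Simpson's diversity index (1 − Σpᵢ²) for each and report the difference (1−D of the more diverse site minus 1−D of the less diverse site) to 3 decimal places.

0.203

Sample 1: N=139, proportions 0.15827, 0.15827, 0.1295, 0.17986, 0.19424, 0.17986, giving 1−D = 0.83070 (working shown to 5 dp, full precision carried).
Sample 2: N=13, proportions 0.53846, 0.23077, 0.15385, 0.07692, giving 1−D = 0.62722.
Difference = |0.83070 − 0.62722| = 0.20348, i.e. 0.203 to 3 decimal places.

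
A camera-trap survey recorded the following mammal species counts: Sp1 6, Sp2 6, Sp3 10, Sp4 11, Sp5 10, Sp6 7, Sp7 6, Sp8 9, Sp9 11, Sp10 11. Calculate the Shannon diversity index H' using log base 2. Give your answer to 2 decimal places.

Total N = 6+6+10+11+10+7+6+9+11+11 = 87, so the proportions are 0.069, 0.069, 0.1149, 0.1264, 0.1149, 0.0805, 0.069, 0.1034, 0.1264, 0.1264 (working shown to 4 dp, full precision carried).
Each pᵢ log₂ pᵢ term: 0.069×(-3.8580)=-0.2661, 0.069×(-3.8580)=-0.2661, 0.1149×(-3.1210)=-0.3587, 0.1264×(-2.9835)=-0.3772, 0.1149×(-3.1210)=-0.3587, 0.0805×(-3.6356)=-0.2925, 0.069×(-3.8580)=-0.2661, 0.1034×(-3.2730)=-0.3386, 0.1264×(-2.9835)=-0.3772, 0.1264×(-2.9835)=-0.3772.
Sum = -3.2785, so H' = 3.28.

3.28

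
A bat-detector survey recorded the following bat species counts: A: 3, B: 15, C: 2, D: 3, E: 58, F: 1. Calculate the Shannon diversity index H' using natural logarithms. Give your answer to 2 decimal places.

Total N = 3+15+2+3+58+1 = 82, so the proportions are 0.0366, 0.1829, 0.0244, 0.0366, 0.7073, 0.0122 (working shown to 4 dp, full precision carried).
Each pᵢ ln pᵢ term: 0.0366×(-3.3081)=-0.1210, 0.1829×(-1.6987)=-0.3107, 0.0244×(-3.7136)=-0.0906, 0.0366×(-3.3081)=-0.1210, 0.7073×(-0.3463)=-0.2449, 0.0122×(-4.4067)=-0.0537.
Sum = -0.9420, so H' = 0.94.

0.94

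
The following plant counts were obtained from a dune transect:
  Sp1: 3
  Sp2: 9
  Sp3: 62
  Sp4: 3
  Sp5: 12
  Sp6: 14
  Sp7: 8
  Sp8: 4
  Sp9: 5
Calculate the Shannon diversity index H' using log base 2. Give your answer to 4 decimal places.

2.3475

Total N = 3+9+62+3+12+14+8+4+5 = 120, so the proportions are 0.025, 0.075, 0.516667, 0.025, 0.1, 0.116667, 0.066667, 0.033333, 0.041667 (working shown to 6 dp, full precision carried).
Each pᵢ log₂ pᵢ term: 0.025×(-5.321928)=-0.133048, 0.075×(-3.736966)=-0.280272, 0.516667×(-0.952694)=-0.492225, 0.025×(-5.321928)=-0.133048, 0.1×(-3.321928)=-0.332193, 0.116667×(-3.099536)=-0.361612, 0.066667×(-3.906891)=-0.260459, 0.033333×(-4.906891)=-0.163563, 0.041667×(-4.584963)=-0.191040.
Sum = -2.347462, so H' = 2.3475.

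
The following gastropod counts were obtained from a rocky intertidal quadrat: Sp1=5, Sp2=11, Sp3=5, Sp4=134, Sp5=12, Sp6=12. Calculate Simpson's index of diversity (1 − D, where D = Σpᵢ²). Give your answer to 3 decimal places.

0.425

Total N = 5+11+5+134+12+12 = 179, so the proportions are 0.02793, 0.06145, 0.02793, 0.7486, 0.06704, 0.06704 (working shown to 5 dp, full precision carried).
D = 0.02793² + 0.06145² + 0.02793² + 0.7486² + 0.06704² + 0.06704² = 0.00078 + 0.00378 + 0.00078 + 0.56041 + 0.00449 + 0.00449 = 0.57473.
So 1 − D = 0.42527, i.e. 0.425 to 3 decimal places.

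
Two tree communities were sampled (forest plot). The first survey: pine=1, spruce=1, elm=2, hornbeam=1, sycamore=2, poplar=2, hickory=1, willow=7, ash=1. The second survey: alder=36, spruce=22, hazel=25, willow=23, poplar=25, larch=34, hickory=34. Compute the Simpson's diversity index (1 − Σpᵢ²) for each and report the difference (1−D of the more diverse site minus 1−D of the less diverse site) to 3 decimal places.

0.055

The first survey: N=18, proportions 0.05556, 0.05556, 0.11111, 0.05556, 0.11111, 0.11111, 0.05556, 0.38889, 0.05556, giving 1−D = 0.79630 (working shown to 5 dp, full precision carried).
The second survey: N=199, proportions 0.1809, 0.11055, 0.12563, 0.11558, 0.12563, 0.17085, 0.17085, giving 1−D = 0.85175.
Difference = |0.79630 − 0.85175| = 0.05545, i.e. 0.055 to 3 decimal places.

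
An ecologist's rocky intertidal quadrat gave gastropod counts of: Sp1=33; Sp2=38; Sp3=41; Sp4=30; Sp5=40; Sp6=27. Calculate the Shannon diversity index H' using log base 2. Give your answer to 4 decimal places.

2.5685

Total N = 33+38+41+30+40+27 = 209, so the proportions are 0.157895, 0.181818, 0.196172, 0.143541, 0.191388, 0.129187 (working shown to 6 dp, full precision carried).
Each pᵢ log₂ pᵢ term: 0.157895×(-2.662965)=-0.420468, 0.181818×(-2.459432)=-0.447169, 0.196172×(-2.349807)=-0.460967, 0.143541×(-2.800469)=-0.401981, 0.191388×(-2.385431)=-0.456542, 0.129187×(-2.952472)=-0.381420.
Sum = -2.568547, so H' = 2.5685.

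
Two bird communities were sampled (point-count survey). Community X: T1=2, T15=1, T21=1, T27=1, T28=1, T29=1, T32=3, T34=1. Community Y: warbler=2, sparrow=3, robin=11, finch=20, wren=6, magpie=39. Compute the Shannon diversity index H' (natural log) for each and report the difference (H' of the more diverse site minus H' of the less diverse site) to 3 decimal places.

Community X: N=11, proportions 0.18182, 0.09091, 0.09091, 0.09091, 0.09091, 0.09091, 0.27273, 0.09091, giving H' = 1.97225 (working shown to 5 dp, full precision carried).
Community Y: N=81, proportions 0.02469, 0.03704, 0.1358, 0.24691, 0.07407, 0.48148, giving H' = 1.37466.
Difference = |1.97225 − 1.37466| = 0.59759, i.e. 0.598 to 3 decimal places.

0.598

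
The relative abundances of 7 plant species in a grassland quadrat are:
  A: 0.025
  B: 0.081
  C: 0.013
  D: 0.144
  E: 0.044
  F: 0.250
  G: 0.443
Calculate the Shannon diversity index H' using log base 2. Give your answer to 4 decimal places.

Each pᵢ log₂ pᵢ term (working shown to 6 dp, full precision carried): 0.025×(-5.321928)=-0.133048, 0.081×(-3.625934)=-0.293701, 0.013×(-6.265345)=-0.081449, 0.144×(-2.795859)=-0.402604, 0.044×(-4.506353)=-0.198280, 0.25×(-2.000000)=-0.500000, 0.443×(-1.174621)=-0.520357.
Sum = -2.129439, so H' = 2.1294.

2.1294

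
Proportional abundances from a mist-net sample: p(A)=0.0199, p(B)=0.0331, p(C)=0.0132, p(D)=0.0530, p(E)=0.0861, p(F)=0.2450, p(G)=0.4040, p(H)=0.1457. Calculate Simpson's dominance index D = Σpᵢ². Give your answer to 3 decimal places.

D = 0.0199² + 0.0331² + 0.0132² + 0.053² + 0.0861² + 0.245² + 0.404² + 0.1457² = 0.00040 + 0.00110 + 0.00017 + 0.00281 + 0.00741 + 0.06002 + 0.16322 + 0.02123 = 0.25636 (working shown to 5 dp, full precision carried).
To 3 decimal places, D = 0.256.

0.256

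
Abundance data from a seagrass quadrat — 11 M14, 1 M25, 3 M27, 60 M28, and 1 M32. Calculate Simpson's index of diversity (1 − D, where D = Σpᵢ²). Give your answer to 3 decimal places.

Total N = 11+1+3+60+1 = 76, so the proportions are 0.14474, 0.01316, 0.03947, 0.78947, 0.01316 (working shown to 5 dp, full precision carried).
D = 0.14474² + 0.01316² + 0.03947² + 0.78947² + 0.01316² = 0.02095 + 0.00017 + 0.00156 + 0.62327 + 0.00017 = 0.64612.
So 1 − D = 0.35388, i.e. 0.354 to 3 decimal places.

0.354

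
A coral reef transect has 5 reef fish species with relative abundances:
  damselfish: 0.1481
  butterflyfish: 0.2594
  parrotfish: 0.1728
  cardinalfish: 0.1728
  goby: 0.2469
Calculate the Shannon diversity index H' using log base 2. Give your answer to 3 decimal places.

Each pᵢ log₂ pᵢ term (working shown to 5 dp, full precision carried): 0.1481×(-2.75536)=-0.40807, 0.2594×(-1.94675)=-0.50499, 0.1728×(-2.53282)=-0.43767, 0.1728×(-2.53282)=-0.43767, 0.2469×(-2.01800)=-0.49824.
Sum = -2.28664, so H' = 2.287.

2.287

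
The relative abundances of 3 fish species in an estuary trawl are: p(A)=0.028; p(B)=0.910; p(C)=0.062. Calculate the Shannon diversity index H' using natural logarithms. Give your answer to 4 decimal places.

Each pᵢ ln pᵢ term (working shown to 6 dp, full precision carried): 0.028×(-3.575551)=-0.100115, 0.91×(-0.094311)=-0.085823, 0.062×(-2.780621)=-0.172398.
Sum = -0.358337, so H' = 0.3583.

0.3583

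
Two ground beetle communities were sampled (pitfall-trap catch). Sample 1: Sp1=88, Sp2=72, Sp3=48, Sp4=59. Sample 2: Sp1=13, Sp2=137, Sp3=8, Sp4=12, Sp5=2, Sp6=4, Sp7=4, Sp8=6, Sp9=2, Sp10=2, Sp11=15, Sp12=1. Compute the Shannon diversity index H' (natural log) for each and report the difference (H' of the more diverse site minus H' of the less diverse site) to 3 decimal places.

0.016

Sample 1: N=267, proportions 0.32959, 0.26966, 0.17978, 0.22097, giving H' = 1.36134 (working shown to 5 dp, full precision carried).
Sample 2: N=206, proportions 0.06311, 0.66505, 0.03883, 0.05825, 0.00971, 0.01942, 0.01942, 0.02913, 0.00971, 0.00971, 0.07282, 0.00485, giving H' = 1.34508.
Difference = |1.36134 − 1.34508| = 0.01626, i.e. 0.016 to 3 decimal places.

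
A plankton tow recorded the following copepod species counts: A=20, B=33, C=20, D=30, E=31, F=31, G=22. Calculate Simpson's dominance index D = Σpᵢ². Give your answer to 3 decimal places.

Total N = 20+33+20+30+31+31+22 = 187, so the proportions are 0.10695, 0.17647, 0.10695, 0.16043, 0.16578, 0.16578, 0.11765 (working shown to 5 dp, full precision carried).
D = 0.10695² + 0.17647² + 0.10695² + 0.16043² + 0.16578² + 0.16578² + 0.11765² = 0.01144 + 0.03114 + 0.01144 + 0.02574 + 0.02748 + 0.02748 + 0.01384 = 0.14856.
To 3 decimal places, D = 0.149.

0.149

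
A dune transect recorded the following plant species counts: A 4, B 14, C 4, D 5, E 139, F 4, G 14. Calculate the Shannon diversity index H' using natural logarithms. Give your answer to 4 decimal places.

Total N = 4+14+4+5+139+4+14 = 184, so the proportions are 0.021739, 0.076087, 0.021739, 0.027174, 0.755435, 0.021739, 0.076087 (working shown to 6 dp, full precision carried).
Each pᵢ ln pᵢ term: 0.021739×(-3.828641)=-0.083231, 0.076087×(-2.575878)=-0.195991, 0.021739×(-3.828641)=-0.083231, 0.027174×(-3.605498)=-0.097975, 0.755435×(-0.280462)=-0.211871, 0.021739×(-3.828641)=-0.083231, 0.076087×(-2.575878)=-0.195991.
Sum = -0.951522, so H' = 0.9515.

0.9515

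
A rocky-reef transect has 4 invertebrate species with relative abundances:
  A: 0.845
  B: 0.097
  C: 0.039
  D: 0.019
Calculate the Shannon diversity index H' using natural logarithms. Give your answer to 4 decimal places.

Each pᵢ ln pᵢ term (working shown to 6 dp, full precision carried): 0.845×(-0.168419)=-0.142314, 0.097×(-2.333044)=-0.226305, 0.039×(-3.244194)=-0.126524, 0.019×(-3.963316)=-0.075303.
Sum = -0.570446, so H' = 0.5704.

0.5704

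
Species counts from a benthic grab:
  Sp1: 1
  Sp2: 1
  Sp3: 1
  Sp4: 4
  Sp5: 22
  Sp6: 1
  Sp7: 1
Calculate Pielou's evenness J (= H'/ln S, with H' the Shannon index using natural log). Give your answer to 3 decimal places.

0.545

Total N = 1+1+1+4+22+1+1 = 31, so the proportions are 0.03226, 0.03226, 0.03226, 0.12903, 0.70968, 0.03226, 0.03226 (working shown to 5 dp, full precision carried).
H' = −Σ pᵢ ln pᵢ = −((-0.11077) + (-0.11077) + (-0.11077) + (-0.26422) + (-0.24338) + (-0.11077) + (-0.11077)) = 1.06147.
With S = 7 species, ln S = 1.94591, so J = 1.06147/1.94591 = 0.54549, i.e. 0.545 to 3 decimal places.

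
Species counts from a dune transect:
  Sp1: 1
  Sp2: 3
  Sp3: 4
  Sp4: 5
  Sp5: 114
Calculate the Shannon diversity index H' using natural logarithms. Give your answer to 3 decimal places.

Total N = 1+3+4+5+114 = 127, so the proportions are 0.00787, 0.02362, 0.0315, 0.03937, 0.89764 (working shown to 5 dp, full precision carried).
Each pᵢ ln pᵢ term: 0.00787×(-4.84419)=-0.03814, 0.02362×(-3.74557)=-0.08848, 0.0315×(-3.45789)=-0.10891, 0.03937×(-3.23475)=-0.12735, 0.89764×(-0.10799)=-0.09693.
Sum = -0.45982, so H' = 0.460.

0.460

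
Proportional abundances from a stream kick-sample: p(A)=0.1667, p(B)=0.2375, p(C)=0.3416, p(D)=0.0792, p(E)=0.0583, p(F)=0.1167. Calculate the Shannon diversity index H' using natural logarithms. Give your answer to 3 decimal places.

Each pᵢ ln pᵢ term (working shown to 5 dp, full precision carried): 0.1667×(-1.79156)=-0.29865, 0.2375×(-1.43759)=-0.34143, 0.3416×(-1.07411)=-0.36692, 0.0792×(-2.53578)=-0.20083, 0.0583×(-2.84215)=-0.16570, 0.1167×(-2.14815)=-0.25069.
Sum = -1.62422, so H' = 1.624.

1.624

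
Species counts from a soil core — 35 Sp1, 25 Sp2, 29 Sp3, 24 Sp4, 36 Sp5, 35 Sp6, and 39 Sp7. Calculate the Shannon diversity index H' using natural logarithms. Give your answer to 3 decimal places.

Total N = 35+25+29+24+36+35+39 = 223, so the proportions are 0.15695, 0.11211, 0.13004, 0.10762, 0.16143, 0.15695, 0.17489 (working shown to 5 dp, full precision carried).
Each pᵢ ln pᵢ term: 0.15695×(-1.85182)=-0.29064, 0.11211×(-2.18830)=-0.24532, 0.13004×(-2.03988)=-0.26528, 0.10762×(-2.22912)=-0.23991, 0.16143×(-1.82365)=-0.29440, 0.15695×(-1.85182)=-0.29064, 0.17489×(-1.74361)=-0.30494.
Sum = -1.93113, so H' = 1.931.

1.931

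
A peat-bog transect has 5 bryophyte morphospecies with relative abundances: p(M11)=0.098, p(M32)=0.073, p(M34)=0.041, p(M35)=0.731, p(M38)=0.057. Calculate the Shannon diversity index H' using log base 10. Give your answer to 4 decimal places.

Each pᵢ log₁₀ pᵢ term (working shown to 6 dp, full precision carried): 0.098×(-1.008774)=-0.098860, 0.073×(-1.136677)=-0.082977, 0.041×(-1.387216)=-0.056876, 0.731×(-0.136083)=-0.099476, 0.057×(-1.244125)=-0.070915.
Sum = -0.409105, so H' = 0.4091.

0.4091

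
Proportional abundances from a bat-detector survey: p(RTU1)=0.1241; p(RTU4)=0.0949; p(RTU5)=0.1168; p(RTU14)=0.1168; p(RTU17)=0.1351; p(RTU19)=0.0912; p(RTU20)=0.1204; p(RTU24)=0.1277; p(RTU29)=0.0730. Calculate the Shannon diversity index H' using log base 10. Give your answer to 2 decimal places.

Each pᵢ log₁₀ pᵢ term (working shown to 4 dp, full precision carried): 0.1241×(-0.9062)=-0.1125, 0.0949×(-1.0227)=-0.0971, 0.1168×(-0.9326)=-0.1089, 0.1168×(-0.9326)=-0.1089, 0.1351×(-0.8693)=-0.1174, 0.0912×(-1.0400)=-0.0948, 0.1204×(-0.9194)=-0.1107, 0.1277×(-0.8938)=-0.1141, 0.073×(-1.1367)=-0.0830.
Sum = -0.9475, so H' = 0.95.

0.95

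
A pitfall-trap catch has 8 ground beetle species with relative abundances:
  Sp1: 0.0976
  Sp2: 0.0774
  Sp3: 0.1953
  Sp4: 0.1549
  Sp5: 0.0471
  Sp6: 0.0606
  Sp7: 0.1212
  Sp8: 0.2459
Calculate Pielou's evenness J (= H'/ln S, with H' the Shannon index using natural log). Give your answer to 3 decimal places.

H' = −Σ pᵢ ln pᵢ = −((-0.22710) + (-0.19805) + (-0.31897) + (-0.28888) + (-0.14391) + (-0.16989) + (-0.25577) + (-0.34496)) = 1.94753 (working shown to 5 dp, full precision carried).
With S = 8 species, ln S = 2.07944, so J = 1.94753/2.07944 = 0.93657, i.e. 0.937 to 3 decimal places.

0.937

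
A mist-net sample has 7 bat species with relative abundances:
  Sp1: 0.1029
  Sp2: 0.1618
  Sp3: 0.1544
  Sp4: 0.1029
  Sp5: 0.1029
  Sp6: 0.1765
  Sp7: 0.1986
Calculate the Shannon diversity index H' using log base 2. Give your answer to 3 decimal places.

2.759

Each pᵢ log₂ pᵢ term (working shown to 5 dp, full precision carried): 0.1029×(-3.28069)=-0.33758, 0.1618×(-2.62772)=-0.42516, 0.1544×(-2.69526)=-0.41615, 0.1029×(-3.28069)=-0.33758, 0.1029×(-3.28069)=-0.33758, 0.1765×(-2.50226)=-0.44165, 0.1986×(-2.33206)=-0.46315.
Sum = -2.75886, so H' = 2.759.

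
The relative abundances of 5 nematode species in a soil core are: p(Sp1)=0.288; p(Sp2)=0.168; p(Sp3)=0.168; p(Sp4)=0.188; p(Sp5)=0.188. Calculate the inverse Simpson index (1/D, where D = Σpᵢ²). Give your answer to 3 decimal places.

D = 0.288² + 0.168² + 0.168² + 0.188² + 0.188² = 0.0829440 + 0.0282240 + 0.0282240 + 0.0353440 + 0.0353440 = 0.2100800 (working shown to 7 dp, full precision carried).
So 1/D = 4.76009, i.e. 4.760 to 3 decimal places.

4.760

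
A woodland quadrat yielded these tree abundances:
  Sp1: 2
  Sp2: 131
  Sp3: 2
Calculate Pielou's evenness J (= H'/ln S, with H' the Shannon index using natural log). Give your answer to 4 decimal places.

Total N = 2+131+2 = 135, so the proportions are 0.014815, 0.97037, 0.014815 (working shown to 6 dp, full precision carried).
H' = −Σ pᵢ ln pᵢ = −((-0.062402) + (-0.029186) + (-0.062402)) = 0.153990.
With S = 3 species, ln S = 1.098612, so J = 0.153990/1.098612 = 0.140168, i.e. 0.1402 to 4 decimal places.

0.1402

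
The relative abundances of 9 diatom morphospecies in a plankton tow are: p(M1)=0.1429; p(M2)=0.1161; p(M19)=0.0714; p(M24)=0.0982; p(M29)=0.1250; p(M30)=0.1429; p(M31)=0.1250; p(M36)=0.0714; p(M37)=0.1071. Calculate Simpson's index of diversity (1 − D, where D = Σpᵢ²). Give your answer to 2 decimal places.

D = 0.1429² + 0.1161² + 0.0714² + 0.0982² + 0.125² + 0.1429² + 0.125² + 0.0714² + 0.1071² = 0.0204 + 0.0135 + 0.0051 + 0.0096 + 0.0156 + 0.0204 + 0.0156 + 0.0051 + 0.0115 = 0.1169 (working shown to 4 dp, full precision carried).
So 1 − D = 0.8831, i.e. 0.88 to 2 decimal places.

0.88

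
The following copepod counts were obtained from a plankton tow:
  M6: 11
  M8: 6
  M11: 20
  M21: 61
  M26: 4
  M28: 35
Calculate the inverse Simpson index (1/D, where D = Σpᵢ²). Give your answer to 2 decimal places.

Total N = 11+6+20+61+4+35 = 137, so the proportions are 0.080292, 0.043796, 0.145985, 0.445255, 0.029197, 0.255474 (working shown to 6 dp, full precision carried).
D = 0.080292² + 0.043796² + 0.145985² + 0.445255² + 0.029197² + 0.255474² = 0.006447 + 0.001918 + 0.021312 + 0.198252 + 0.000852 + 0.065267 = 0.294049.
So 1/D = 3.4008, i.e. 3.40 to 2 decimal places.

3.40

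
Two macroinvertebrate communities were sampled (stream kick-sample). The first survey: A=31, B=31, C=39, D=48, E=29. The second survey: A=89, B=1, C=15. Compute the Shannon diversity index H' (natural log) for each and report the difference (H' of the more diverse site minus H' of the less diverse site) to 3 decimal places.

The first survey: N=178, proportions 0.17416, 0.17416, 0.2191, 0.26966, 0.16292, giving H' = 1.59046 (working shown to 5 dp, full precision carried).
The second survey: N=105, proportions 0.84762, 0.00952, 0.14286, giving H' = 0.46244.
Difference = |1.59046 − 0.46244| = 1.12802, i.e. 1.128 to 3 decimal places.

1.128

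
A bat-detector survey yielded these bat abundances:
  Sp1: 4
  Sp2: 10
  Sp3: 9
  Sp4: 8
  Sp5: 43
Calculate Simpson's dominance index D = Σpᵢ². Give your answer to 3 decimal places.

0.385

Total N = 4+10+9+8+43 = 74, so the proportions are 0.05405, 0.13514, 0.12162, 0.10811, 0.58108 (working shown to 5 dp, full precision carried).
D = 0.05405² + 0.13514² + 0.12162² + 0.10811² + 0.58108² = 0.00292 + 0.01826 + 0.01479 + 0.01169 + 0.33766 = 0.38532.
To 3 decimal places, D = 0.385.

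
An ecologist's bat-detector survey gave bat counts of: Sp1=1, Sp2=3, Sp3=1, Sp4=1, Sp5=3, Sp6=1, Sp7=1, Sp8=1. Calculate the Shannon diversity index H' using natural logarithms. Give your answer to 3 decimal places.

Total N = 1+3+1+1+3+1+1+1 = 12, so the proportions are 0.08333, 0.25, 0.08333, 0.08333, 0.25, 0.08333, 0.08333, 0.08333 (working shown to 5 dp, full precision carried).
Each pᵢ ln pᵢ term: 0.08333×(-2.48491)=-0.20708, 0.25×(-1.38629)=-0.34657, 0.08333×(-2.48491)=-0.20708, 0.08333×(-2.48491)=-0.20708, 0.25×(-1.38629)=-0.34657, 0.08333×(-2.48491)=-0.20708, 0.08333×(-2.48491)=-0.20708, 0.08333×(-2.48491)=-0.20708.
Sum = -1.93560, so H' = 1.936.

1.936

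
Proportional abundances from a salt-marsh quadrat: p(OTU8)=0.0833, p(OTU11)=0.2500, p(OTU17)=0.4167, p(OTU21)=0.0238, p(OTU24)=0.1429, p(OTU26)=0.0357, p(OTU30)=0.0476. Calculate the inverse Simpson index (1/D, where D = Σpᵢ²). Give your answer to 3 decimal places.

3.737

D = 0.0833² + 0.25² + 0.4167² + 0.0238² + 0.1429² + 0.0357² + 0.0476² = 0.0069389 + 0.0625000 + 0.1736389 + 0.0005664 + 0.0204204 + 0.0012745 + 0.0022658 = 0.2676049 (working shown to 7 dp, full precision carried).
So 1/D = 3.73685, i.e. 3.737 to 3 decimal places.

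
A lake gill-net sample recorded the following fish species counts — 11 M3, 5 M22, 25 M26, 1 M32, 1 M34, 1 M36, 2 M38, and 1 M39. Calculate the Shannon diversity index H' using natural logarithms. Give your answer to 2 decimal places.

Total N = 11+5+25+1+1+1+2+1 = 47, so the proportions are 0.234, 0.1064, 0.5319, 0.0213, 0.0213, 0.0213, 0.0426, 0.0213 (working shown to 4 dp, full precision carried).
Each pᵢ ln pᵢ term: 0.234×(-1.4523)=-0.3399, 0.1064×(-2.2407)=-0.2384, 0.5319×(-0.6313)=-0.3358, 0.0213×(-3.8501)=-0.0819, 0.0213×(-3.8501)=-0.0819, 0.0213×(-3.8501)=-0.0819, 0.0426×(-3.1570)=-0.1343, 0.0213×(-3.8501)=-0.0819.
Sum = -1.3761, so H' = 1.38.

1.38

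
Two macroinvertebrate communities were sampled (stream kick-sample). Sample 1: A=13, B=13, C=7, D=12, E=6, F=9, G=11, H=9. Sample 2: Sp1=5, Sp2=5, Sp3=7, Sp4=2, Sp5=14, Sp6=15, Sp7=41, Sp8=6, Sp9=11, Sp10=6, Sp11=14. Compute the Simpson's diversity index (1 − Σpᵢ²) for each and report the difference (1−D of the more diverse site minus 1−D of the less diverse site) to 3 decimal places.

Sample 1: N=80, proportions 0.1625, 0.1625, 0.0875, 0.15, 0.075, 0.1125, 0.1375, 0.1125, giving 1−D = 0.86719 (working shown to 5 dp, full precision carried).
Sample 2: N=126, proportions 0.03968, 0.03968, 0.05556, 0.01587, 0.11111, 0.11905, 0.3254, 0.04762, 0.0873, 0.04762, 0.11111, giving 1−D = 0.83661.
Difference = |0.86719 − 0.83661| = 0.03058, i.e. 0.031 to 3 decimal places.

0.031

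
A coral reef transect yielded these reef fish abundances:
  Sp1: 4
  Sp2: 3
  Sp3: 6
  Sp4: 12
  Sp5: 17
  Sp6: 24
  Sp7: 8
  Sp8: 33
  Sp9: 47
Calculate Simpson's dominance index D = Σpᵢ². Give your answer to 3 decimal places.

Total N = 4+3+6+12+17+24+8+33+47 = 154, so the proportions are 0.02597, 0.01948, 0.03896, 0.07792, 0.11039, 0.15584, 0.05195, 0.21429, 0.30519 (working shown to 5 dp, full precision carried).
D = 0.02597² + 0.01948² + 0.03896² + 0.07792² + 0.11039² + 0.15584² + 0.05195² + 0.21429² + 0.30519² = 0.00067 + 0.00038 + 0.00152 + 0.00607 + 0.01219 + 0.02429 + 0.00270 + 0.04592 + 0.09314 = 0.18688.
To 3 decimal places, D = 0.187.

0.187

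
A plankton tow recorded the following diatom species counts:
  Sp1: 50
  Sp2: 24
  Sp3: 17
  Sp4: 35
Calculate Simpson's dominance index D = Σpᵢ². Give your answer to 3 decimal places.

0.289

Total N = 50+24+17+35 = 126, so the proportions are 0.39683, 0.19048, 0.13492, 0.27778 (working shown to 5 dp, full precision carried).
D = 0.39683² + 0.19048² + 0.13492² + 0.27778² = 0.15747 + 0.03628 + 0.01820 + 0.07716 = 0.28912.
To 3 decimal places, D = 0.289.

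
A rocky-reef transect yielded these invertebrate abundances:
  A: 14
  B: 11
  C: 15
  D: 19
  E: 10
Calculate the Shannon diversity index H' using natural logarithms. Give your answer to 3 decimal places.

1.583

Total N = 14+11+15+19+10 = 69, so the proportions are 0.2029, 0.15942, 0.21739, 0.27536, 0.14493 (working shown to 5 dp, full precision carried).
Each pᵢ ln pᵢ term: 0.2029×(-1.59505)=-0.32363, 0.15942×(-1.83621)=-0.29273, 0.21739×(-1.52606)=-0.33175, 0.27536×(-1.28967)=-0.35513, 0.14493×(-1.93152)=-0.27993.
Sum = -1.58317, so H' = 1.583.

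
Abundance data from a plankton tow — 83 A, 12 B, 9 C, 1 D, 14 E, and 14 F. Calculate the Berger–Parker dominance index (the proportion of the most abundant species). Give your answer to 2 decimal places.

Total N = 83+12+9+1+14+14 = 133, so the proportions are 0.6241, 0.0902, 0.0677, 0.0075, 0.1053, 0.1053 (working shown to 4 dp, full precision carried).
The largest proportion is 0.6241, i.e. d = 0.62 to 2 decimal places.

0.62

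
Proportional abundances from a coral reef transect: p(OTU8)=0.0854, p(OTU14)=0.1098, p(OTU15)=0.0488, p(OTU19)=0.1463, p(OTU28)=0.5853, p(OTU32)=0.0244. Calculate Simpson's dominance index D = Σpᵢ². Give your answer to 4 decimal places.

D = 0.0854² + 0.1098² + 0.0488² + 0.1463² + 0.5853² + 0.0244² = 0.007293 + 0.012056 + 0.002381 + 0.021404 + 0.342576 + 0.000595 = 0.386306 (working shown to 6 dp, full precision carried).
To 4 decimal places, D = 0.3863.

0.3863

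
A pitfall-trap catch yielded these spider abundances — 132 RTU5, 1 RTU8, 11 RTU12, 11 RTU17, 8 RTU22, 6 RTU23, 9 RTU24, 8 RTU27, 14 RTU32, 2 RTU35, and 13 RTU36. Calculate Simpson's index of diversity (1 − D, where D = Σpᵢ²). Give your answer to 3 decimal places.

Total N = 132+1+11+11+8+6+9+8+14+2+13 = 215, so the proportions are 0.61395, 0.00465, 0.05116, 0.05116, 0.03721, 0.02791, 0.04186, 0.03721, 0.06512, 0.0093, 0.06047 (working shown to 5 dp, full precision carried).
D = 0.61395² + 0.00465² + 0.05116² + 0.05116² + 0.03721² + 0.02791² + 0.04186² + 0.03721² + 0.06512² + 0.0093² + 0.06047² = 0.37694 + 0.00002 + 0.00262 + 0.00262 + 0.00138 + 0.00078 + 0.00175 + 0.00138 + 0.00424 + 0.00009 + 0.00366 = 0.39548.
So 1 − D = 0.60452, i.e. 0.605 to 3 decimal places.

0.605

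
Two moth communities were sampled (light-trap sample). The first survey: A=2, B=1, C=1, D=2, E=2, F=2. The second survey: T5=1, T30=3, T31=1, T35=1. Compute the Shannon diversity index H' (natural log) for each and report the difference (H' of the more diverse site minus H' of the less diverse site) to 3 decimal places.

The first survey: N=10, proportions 0.2, 0.1, 0.1, 0.2, 0.2, 0.2, giving H' = 1.748067 (working shown to 6 dp, full precision carried).
The second survey: N=6, proportions 0.166667, 0.5, 0.166667, 0.166667, giving H' = 1.242453.
Difference = |1.748067 − 1.242453| = 0.505614, i.e. 0.506 to 3 decimal places.

0.506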